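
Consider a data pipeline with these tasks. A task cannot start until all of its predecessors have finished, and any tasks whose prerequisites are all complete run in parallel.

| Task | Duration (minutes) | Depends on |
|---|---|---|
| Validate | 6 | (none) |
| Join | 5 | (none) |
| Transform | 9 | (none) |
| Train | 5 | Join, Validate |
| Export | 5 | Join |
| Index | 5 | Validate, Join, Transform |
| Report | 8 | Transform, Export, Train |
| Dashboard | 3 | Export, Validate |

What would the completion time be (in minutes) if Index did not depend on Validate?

With the dependency in place, Validate→Train→Report = 6+5+8 = 19 sets the finish at 19 minutes.
Dropping Validate→Index doesn't change Index's earliest start (9); another predecessor still binds.
New critical path: Validate→Train→Report = 6+5+8 = 19 ⇒ 19 minutes.

19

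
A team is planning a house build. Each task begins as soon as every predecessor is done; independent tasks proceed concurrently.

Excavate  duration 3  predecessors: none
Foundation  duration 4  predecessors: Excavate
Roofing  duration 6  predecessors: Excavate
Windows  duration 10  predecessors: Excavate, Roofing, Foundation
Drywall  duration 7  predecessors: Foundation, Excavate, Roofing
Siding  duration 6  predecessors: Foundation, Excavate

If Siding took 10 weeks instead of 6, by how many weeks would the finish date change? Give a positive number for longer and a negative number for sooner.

The binding path is Excavate→Roofing→Windows = 3+6+10 = 19; finish at 19 weeks.
Siding is off the critical path — its longest chain is 13 weeks, giving 6 of slack.
The critical path is still Excavate→Roofing→Windows; finish is now 19 weeks.
Change in finish: 19 − 19 = +0 weeks.

0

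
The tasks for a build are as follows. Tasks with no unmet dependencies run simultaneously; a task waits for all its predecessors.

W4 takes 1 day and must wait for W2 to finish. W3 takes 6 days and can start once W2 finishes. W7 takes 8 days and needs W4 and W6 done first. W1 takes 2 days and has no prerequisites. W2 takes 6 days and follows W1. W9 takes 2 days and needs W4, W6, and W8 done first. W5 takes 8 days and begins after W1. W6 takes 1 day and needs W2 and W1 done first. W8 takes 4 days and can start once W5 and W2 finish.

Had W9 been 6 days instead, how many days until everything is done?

20

Critical path before the change: W1→W2→W4→W7 = 2+6+1+8 = 17 giving 17 days.
W9 has 1 day of float (longest path through it is 16).
The binding chain switches to W1→W5→W8→W9 = 2+8+4+6 = 20; finish 20 days.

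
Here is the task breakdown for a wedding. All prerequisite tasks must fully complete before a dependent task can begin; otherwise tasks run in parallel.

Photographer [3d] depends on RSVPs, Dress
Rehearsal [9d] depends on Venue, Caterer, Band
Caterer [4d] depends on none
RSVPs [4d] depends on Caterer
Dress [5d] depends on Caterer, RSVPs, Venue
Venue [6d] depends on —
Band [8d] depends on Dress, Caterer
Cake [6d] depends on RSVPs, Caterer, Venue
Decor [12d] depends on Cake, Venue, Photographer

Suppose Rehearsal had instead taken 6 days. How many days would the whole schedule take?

28

Actual critical path: Caterer→RSVPs→Dress→Band→Rehearsal = 4+4+5+8+9 = 30 ⇒ 30 days.
Rehearsal lies on that path, so at 6 days the path becomes 27 days.
The binding chain switches to Caterer→RSVPs→Dress→Photographer→Decor = 4+4+5+3+12 = 28; finish 28 days.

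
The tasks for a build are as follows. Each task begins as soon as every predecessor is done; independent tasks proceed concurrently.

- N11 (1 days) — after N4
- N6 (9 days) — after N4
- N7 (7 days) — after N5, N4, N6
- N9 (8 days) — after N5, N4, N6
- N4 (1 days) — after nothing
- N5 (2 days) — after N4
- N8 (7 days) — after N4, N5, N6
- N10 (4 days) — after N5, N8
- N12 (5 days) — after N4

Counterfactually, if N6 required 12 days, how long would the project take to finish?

24

As given, the longest chain is N4→N6→N8→N10 = 1+9+7+4 = 21, so the finish is 21 days.
N6 is on the critical path; changing it to 12 makes that path 24 days.
The critical path is still N4→N6→N8→N10; finish is now 24 days.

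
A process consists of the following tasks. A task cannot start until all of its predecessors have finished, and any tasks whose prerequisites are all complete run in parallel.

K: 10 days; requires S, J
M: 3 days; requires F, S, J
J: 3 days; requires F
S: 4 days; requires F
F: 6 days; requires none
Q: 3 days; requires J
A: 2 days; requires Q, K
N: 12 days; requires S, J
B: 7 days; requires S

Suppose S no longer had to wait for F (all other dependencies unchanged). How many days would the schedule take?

21

Original critical path: F→S→K→A = 6+4+10+2 = 22 ⇒ 22 days.
Without F→S, S's earliest start moves from 6 to 0.
New critical path: F→J→K→A = 6+3+10+2 = 21 ⇒ 21 days.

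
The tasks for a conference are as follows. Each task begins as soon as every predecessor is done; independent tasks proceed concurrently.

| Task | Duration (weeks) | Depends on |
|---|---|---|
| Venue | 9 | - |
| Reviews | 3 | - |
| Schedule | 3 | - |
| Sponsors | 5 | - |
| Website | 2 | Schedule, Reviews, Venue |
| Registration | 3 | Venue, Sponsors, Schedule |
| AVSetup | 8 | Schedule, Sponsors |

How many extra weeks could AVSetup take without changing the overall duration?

0

The longest chain is Sponsors→AVSetup = 5+8 = 13; overall finish 13 weeks.
AVSetup finishes as early as 13 and must finish by 13.
So AVSetup can slip 13 − 13 = 0 weeks.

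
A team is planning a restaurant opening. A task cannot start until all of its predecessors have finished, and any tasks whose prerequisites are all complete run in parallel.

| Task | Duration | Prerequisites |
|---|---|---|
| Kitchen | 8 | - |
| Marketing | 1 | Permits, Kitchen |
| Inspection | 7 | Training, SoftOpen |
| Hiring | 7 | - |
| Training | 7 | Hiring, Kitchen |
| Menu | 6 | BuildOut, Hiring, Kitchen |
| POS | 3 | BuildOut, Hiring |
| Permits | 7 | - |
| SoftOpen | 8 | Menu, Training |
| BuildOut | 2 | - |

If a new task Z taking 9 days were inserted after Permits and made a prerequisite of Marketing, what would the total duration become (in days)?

30

Originally the job takes 30 days.
With Z inserted, Marketing now waits for max(Permits, Kitchen, Z).
New critical path: Kitchen→Training→SoftOpen→Inspection = 8+7+8+7 = 30 ⇒ 30 days.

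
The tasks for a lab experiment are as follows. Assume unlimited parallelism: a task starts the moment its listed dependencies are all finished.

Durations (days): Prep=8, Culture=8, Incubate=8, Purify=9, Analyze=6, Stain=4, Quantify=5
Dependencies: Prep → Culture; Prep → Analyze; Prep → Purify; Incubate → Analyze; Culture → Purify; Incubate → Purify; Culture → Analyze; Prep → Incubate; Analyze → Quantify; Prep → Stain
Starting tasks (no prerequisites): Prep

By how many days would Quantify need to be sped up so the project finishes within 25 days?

2

Current finish: 27 days; target: 25.
Quantify is on every critical path, so each day cut from Quantify cuts the finish by one (this holds down to a finish of 25).
Need 27 − 25 = 2 days off Quantify → Quantify becomes 3 days, finish becomes 25.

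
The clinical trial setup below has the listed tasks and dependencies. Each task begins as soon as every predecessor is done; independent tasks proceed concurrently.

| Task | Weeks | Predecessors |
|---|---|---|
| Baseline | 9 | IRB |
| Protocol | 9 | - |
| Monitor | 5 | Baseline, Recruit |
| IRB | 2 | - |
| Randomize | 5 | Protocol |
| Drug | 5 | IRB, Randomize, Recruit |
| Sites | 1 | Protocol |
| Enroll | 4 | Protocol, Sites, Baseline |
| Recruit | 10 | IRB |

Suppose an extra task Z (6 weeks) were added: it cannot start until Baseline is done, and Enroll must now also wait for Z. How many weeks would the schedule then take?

21

Originally the schedule takes 19 weeks.
With Z inserted, Enroll now waits for max(Protocol, Sites, Baseline, Z).
New critical path: IRB→Baseline→Z→Enroll = 2+9+6+4 = 21 ⇒ 21 weeks.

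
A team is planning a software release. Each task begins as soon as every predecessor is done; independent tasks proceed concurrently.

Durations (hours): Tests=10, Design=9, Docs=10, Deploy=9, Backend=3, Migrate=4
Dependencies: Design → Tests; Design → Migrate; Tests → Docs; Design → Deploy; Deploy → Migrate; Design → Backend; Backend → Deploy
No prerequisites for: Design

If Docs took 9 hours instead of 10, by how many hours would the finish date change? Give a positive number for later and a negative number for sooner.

Actual critical path: Design→Tests→Docs = 9+10+10 = 29 ⇒ 29 hours.
Docs is on the critical path; changing it to 9 makes that path 28 hours.
No other chain overtakes it, so the finish is 28 hours.
Change in finish: 28 − 29 = -1 hours.

-1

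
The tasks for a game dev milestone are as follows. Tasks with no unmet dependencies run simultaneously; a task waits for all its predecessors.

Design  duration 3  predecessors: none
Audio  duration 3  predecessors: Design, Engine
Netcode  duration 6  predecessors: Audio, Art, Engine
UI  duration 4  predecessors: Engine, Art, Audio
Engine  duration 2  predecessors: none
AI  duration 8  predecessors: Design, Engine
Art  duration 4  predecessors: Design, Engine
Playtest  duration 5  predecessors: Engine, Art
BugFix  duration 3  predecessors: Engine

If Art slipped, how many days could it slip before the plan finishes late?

0

Critical path: Design→Art→Netcode = 3+4+6 = 13, so the finish is 13 days.
The longest chain containing Art totals 13 days.
Float = 13 − 13 = 0.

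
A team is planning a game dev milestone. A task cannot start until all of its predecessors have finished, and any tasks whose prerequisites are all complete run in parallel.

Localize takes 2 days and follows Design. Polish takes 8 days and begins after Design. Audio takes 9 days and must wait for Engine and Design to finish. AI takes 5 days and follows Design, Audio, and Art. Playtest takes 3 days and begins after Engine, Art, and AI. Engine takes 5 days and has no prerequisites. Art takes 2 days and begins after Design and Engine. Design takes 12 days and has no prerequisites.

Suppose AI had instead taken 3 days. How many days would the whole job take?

27

The binding path is Design→Audio→AI→Playtest = 12+9+5+3 = 29; finish at 29 days.
AI lies on that path, so at 3 days the path becomes 27 days.
The critical path is still Design→Audio→AI→Playtest; finish is now 27 days.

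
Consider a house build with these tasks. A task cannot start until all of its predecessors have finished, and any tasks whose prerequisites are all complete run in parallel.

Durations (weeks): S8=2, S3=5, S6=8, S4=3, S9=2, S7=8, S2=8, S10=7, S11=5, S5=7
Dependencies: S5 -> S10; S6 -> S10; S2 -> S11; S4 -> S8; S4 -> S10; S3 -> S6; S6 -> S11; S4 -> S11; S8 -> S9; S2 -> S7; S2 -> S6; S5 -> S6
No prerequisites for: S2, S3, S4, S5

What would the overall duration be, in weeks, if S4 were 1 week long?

23

Actual critical path: S2→S6→S10 = 8+8+7 = 23 ⇒ 23 weeks.
S4 is off the critical path — its longest chain is 10 weeks, giving 13 of slack.
No other chain overtakes it, so the finish is 23 weeks.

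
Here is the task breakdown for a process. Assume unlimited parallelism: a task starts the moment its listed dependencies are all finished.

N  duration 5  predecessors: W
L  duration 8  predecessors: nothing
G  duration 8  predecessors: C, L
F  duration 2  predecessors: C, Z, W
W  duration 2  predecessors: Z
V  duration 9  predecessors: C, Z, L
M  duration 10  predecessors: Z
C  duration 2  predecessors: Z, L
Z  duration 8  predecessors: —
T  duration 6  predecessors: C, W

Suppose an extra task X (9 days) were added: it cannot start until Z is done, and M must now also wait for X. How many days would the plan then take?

27

Originally the plan takes 19 days.
With X inserted, M now waits for max(Z, X).
New critical path: Z→X→M = 8+9+10 = 27 ⇒ 27 days.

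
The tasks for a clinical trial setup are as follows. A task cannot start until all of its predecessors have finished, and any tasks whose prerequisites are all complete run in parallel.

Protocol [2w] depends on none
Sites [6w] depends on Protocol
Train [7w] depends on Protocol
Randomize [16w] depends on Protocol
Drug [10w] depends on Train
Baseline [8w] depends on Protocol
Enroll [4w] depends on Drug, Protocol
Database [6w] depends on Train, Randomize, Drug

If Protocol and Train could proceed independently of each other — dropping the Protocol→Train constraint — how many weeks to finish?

Original critical path: Protocol→Train→Drug→Database = 2+7+10+6 = 25 ⇒ 25 weeks.
Without Protocol→Train, Train's earliest start moves from 2 to 0.
After: Protocol→Randomize→Database = 2+16+6 = 24 → 24 weeks.

24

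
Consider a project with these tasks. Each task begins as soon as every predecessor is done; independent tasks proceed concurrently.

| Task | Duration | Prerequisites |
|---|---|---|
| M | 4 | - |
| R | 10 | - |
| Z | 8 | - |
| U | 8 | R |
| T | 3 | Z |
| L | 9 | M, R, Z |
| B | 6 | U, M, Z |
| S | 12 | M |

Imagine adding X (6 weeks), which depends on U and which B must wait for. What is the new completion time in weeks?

30

Originally the job takes 24 weeks.
With X inserted, B now waits for max(U, M, Z, X).
New critical path: R→U→X→B = 10+8+6+6 = 30 ⇒ 30 weeks.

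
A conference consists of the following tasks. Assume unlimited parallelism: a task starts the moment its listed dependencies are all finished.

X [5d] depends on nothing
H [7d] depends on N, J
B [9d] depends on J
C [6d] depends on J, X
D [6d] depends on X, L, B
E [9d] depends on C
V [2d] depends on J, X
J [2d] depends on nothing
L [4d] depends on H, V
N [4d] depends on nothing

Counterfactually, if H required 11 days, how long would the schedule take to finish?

As given, the longest chain is N→H→L→D = 4+7+4+6 = 21, so the finish is 21 days.
H lies on that path, so at 11 days the path becomes 25 days.
The critical path is still N→H→L→D; finish is now 25 days.

25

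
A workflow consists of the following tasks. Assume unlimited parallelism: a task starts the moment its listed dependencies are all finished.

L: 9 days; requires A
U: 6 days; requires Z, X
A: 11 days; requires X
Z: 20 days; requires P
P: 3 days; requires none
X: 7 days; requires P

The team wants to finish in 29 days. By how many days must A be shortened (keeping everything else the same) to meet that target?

1

Current finish: 30 days; target: 29.
A is on every critical path, so each day cut from A cuts the finish by one (this holds down to a finish of 29).
Need 30 − 29 = 1 day off A → A becomes 10 days, finish becomes 29.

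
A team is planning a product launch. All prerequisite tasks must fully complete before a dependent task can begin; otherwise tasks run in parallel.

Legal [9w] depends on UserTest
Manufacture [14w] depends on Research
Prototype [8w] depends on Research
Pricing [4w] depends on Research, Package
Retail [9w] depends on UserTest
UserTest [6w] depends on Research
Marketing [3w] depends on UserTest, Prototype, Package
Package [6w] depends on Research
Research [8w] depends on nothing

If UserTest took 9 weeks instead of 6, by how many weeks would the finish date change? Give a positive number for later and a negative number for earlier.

3

Actual critical path: Research→UserTest→Retail = 8+6+9 = 23 ⇒ 23 weeks.
UserTest is on the critical path; changing it to 9 makes that path 26 weeks.
That remains the longest chain; total 26 weeks.
Change in finish: 26 − 23 = +3 weeks.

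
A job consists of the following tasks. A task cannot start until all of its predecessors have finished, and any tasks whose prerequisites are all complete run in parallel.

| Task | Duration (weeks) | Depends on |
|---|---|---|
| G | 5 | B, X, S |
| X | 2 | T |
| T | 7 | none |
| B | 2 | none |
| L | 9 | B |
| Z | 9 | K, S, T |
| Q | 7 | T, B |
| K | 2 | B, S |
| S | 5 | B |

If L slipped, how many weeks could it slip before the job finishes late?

B→S→K→Z = 2+5+2+9 = 18 sets the makespan at 18 weeks.
L finishes as early as 11 and must finish by 18.
Float = 18 − 11 = 7.

7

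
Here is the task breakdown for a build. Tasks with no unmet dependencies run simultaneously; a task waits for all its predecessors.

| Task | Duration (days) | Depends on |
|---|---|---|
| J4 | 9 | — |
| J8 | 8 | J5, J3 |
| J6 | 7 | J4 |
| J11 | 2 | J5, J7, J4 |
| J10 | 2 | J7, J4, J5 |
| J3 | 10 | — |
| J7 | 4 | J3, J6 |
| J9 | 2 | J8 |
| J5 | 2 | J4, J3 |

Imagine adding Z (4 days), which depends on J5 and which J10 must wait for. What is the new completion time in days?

22

Originally the plan takes 22 days.
With Z inserted, J10 now waits for max(J7, J4, J5, Z).
New critical path: J3→J5→J8→J9 = 10+2+8+2 = 22 ⇒ 22 days.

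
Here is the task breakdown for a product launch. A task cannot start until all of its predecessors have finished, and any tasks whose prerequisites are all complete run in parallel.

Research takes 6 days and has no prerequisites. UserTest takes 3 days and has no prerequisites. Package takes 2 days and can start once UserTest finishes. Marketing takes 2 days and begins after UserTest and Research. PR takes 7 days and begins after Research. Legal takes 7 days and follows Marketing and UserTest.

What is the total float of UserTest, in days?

3

Critical path: Research→Marketing→Legal = 6+2+7 = 15, so the finish is 15 days.
UserTest finishes as early as 3 and must finish by 6.
Slack of UserTest = 3 − 0 = 3 days.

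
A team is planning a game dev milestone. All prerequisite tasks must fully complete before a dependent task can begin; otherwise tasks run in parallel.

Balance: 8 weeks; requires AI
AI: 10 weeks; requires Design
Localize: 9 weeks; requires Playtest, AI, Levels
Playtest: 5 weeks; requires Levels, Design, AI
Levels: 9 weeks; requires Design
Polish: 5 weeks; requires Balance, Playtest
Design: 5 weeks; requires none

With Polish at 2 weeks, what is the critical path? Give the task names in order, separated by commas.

Actual critical path: Design→AI→Playtest→Localize = 5+10+5+9 = 29 ⇒ 29 weeks.
The longest path through Polish is only 28 weeks, so Polish has float 1.
No other chain overtakes it, so the finish is 29 weeks.

Design, AI, Playtest, Localize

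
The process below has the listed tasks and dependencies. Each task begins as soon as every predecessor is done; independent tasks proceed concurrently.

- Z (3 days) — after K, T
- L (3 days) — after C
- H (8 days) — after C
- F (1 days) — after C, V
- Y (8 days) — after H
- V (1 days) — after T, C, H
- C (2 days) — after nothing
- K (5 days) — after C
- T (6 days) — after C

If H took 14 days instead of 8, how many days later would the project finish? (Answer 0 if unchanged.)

6

As given, the longest chain is C→H→Y = 2+8+8 = 18, so the finish is 18 days.
H is on the critical path; changing it to 14 makes that path 24 days.
That remains the longest chain; total 24 days.
Change in finish: 24 − 18 = +6 days.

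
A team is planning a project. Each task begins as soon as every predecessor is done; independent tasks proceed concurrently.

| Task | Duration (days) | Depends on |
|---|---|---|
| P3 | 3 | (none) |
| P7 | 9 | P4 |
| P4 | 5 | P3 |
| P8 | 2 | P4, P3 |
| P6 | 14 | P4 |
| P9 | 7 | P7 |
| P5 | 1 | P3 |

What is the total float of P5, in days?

20

P3→P4→P7→P9 = 3+5+9+7 = 24 sets the makespan at 24 days.
P5 finishes as early as 4 and must finish by 24.
Slack of P5 = 23 − 3 = 20 days.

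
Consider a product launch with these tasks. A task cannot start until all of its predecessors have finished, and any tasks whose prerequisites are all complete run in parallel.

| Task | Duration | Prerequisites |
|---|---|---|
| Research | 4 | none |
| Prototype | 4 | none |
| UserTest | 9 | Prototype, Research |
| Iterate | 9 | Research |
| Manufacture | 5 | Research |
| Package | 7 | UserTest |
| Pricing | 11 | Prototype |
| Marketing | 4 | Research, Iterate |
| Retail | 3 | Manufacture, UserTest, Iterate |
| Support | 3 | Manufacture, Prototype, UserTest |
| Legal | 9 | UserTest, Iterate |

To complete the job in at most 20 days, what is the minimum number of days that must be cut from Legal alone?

Current finish: 22 days; target: 20.
Legal is on every critical path, so each day cut from Legal cuts the finish by one (this holds down to a finish of 20).
Need 22 − 20 = 2 days off Legal → Legal becomes 7 days, finish becomes 20.

2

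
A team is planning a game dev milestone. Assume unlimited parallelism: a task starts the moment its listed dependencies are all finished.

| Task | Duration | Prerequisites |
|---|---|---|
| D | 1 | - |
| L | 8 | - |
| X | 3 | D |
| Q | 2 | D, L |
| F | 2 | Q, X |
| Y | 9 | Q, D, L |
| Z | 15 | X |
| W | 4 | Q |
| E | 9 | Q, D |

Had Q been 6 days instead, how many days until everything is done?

23

The binding path is L→Q→Y = 8+2+9 = 19; finish at 19 days.
Q lies on that path, so at 6 days the path becomes 23 days.
The critical path is still L→Q→Y; finish is now 23 days.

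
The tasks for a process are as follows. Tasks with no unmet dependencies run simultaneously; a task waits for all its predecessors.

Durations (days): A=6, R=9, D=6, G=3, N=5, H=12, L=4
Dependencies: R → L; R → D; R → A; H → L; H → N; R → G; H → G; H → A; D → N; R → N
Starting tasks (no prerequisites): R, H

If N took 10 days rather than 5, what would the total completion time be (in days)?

The binding path is R→D→N = 9+6+5 = 20; finish at 20 days.
Since N is critical, the +5 change carries straight to that chain (now 25 days).
No other chain overtakes it, so the finish is 25 days.

25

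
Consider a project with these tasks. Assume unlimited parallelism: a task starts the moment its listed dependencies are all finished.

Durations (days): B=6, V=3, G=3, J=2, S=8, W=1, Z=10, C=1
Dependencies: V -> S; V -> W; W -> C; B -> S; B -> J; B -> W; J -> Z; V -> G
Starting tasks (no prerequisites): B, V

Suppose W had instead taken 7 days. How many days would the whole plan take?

18

As given, the longest chain is B→J→Z = 6+2+10 = 18, so the finish is 18 days.
W has 10 days of float (longest path through it is 8).
That remains the longest chain; total 18 days.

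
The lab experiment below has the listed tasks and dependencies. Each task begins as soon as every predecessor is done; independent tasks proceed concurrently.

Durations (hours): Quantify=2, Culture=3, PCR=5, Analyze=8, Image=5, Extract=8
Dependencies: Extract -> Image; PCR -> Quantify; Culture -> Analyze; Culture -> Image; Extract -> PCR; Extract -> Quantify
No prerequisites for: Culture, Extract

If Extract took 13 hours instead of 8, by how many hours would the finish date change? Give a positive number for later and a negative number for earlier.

5

Critical path before the change: Extract→PCR→Quantify = 8+5+2 = 15 giving 15 hours.
Extract lies on that path, so at 13 hours the path becomes 20 hours.
The critical path is still Extract→PCR→Quantify; finish is now 20 hours.
Change in finish: 20 − 15 = +5 hours.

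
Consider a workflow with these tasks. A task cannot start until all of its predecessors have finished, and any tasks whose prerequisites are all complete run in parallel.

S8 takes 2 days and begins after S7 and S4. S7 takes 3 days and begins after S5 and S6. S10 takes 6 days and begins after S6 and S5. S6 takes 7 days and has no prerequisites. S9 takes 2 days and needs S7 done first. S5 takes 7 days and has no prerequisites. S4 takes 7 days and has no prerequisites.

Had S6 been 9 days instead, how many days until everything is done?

Baseline: S6→S10 = 7+6 = 13 → 13 days.
Since S6 is critical, the +2 change carries straight to that chain (now 15 days).
That remains the longest chain; total 15 days.

15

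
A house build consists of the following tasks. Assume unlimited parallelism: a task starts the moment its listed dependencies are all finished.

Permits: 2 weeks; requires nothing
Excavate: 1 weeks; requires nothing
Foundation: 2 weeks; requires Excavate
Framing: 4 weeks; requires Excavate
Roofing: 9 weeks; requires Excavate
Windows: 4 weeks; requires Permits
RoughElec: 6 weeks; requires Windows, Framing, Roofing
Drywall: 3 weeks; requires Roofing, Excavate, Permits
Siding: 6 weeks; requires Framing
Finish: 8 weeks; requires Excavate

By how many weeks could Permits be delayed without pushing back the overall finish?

4

Excavate→Roofing→RoughElec = 1+9+6 = 16 sets the makespan at 16 weeks.
Longest path through Permits: 12 weeks (earliest finish 2, latest finish 6).
Slack of Permits = 4 − 0 = 4 weeks.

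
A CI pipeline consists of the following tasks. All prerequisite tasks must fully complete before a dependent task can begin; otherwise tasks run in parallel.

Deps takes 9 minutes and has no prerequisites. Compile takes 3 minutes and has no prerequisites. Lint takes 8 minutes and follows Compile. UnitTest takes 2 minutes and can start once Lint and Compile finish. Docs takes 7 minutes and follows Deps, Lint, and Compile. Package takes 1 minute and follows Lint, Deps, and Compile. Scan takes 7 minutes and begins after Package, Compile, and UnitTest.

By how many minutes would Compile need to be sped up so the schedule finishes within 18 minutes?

2

Current finish: 20 minutes; target: 18.
Compile is on every critical path, so each minute cut from Compile cuts the finish by one (this holds down to a finish of 18).
Need 20 − 18 = 2 minutes off Compile → Compile becomes 1 minute, finish becomes 18.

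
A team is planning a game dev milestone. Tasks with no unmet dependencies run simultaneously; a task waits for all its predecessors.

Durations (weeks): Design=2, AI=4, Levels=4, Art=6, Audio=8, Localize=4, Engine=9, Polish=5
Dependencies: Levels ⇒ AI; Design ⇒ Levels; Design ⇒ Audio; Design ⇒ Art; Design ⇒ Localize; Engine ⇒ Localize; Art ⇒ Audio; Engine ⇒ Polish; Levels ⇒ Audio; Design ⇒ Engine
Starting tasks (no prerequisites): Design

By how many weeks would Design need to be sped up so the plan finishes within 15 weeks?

1

Current finish: 16 weeks; target: 15.
Design is on every critical path, so each week cut from Design cuts the finish by one (this holds down to a finish of 15).
Need 16 − 15 = 1 week off Design → Design becomes 1 week, finish becomes 15.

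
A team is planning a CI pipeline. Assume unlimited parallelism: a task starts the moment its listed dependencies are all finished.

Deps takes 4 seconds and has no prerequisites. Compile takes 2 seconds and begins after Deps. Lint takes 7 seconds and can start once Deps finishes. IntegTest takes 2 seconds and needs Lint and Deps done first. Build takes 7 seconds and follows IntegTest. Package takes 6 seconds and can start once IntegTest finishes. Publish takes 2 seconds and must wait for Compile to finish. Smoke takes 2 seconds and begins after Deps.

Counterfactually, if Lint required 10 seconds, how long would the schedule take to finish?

23

Baseline: Deps→Lint→IntegTest→Build = 4+7+2+7 = 20 → 20 seconds.
Since Lint is critical, the +3 change carries straight to that chain (now 23 seconds).
That remains the longest chain; total 23 seconds.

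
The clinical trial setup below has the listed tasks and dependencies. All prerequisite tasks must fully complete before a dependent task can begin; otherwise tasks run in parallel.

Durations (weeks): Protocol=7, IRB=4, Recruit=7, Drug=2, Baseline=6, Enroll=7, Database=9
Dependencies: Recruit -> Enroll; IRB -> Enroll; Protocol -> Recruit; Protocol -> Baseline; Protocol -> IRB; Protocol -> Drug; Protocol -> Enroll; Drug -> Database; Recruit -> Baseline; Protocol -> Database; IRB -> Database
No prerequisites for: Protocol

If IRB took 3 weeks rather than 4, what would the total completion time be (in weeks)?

The binding path is Protocol→Recruit→Enroll = 7+7+7 = 21; finish at 21 weeks.
IRB is off the critical path — its longest chain is 20 weeks, giving 1 of slack.
That remains the longest chain; total 21 weeks.

21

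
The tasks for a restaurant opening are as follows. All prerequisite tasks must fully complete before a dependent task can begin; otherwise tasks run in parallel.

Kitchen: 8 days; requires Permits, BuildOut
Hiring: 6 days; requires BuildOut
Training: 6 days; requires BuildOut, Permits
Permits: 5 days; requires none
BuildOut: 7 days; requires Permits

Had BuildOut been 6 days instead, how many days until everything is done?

19

Actual critical path: Permits→BuildOut→Kitchen = 5+7+8 = 20 ⇒ 20 days.
BuildOut lies on that path, so at 6 days the path becomes 19 days.
No other chain overtakes it, so the finish is 19 days.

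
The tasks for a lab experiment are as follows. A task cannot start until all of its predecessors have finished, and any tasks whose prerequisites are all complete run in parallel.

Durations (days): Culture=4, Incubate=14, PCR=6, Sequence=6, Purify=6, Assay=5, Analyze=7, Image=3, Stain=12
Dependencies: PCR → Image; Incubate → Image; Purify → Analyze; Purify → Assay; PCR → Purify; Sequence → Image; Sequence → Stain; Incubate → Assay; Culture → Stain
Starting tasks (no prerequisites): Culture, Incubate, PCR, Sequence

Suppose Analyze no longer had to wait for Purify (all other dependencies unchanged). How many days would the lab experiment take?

19

Before: longest chain Incubate→Assay = 14+5 = 19, finish 19.
Without Purify→Analyze, Analyze's earliest start moves from 12 to 0.
The longest chain is now Incubate→Assay = 14+5 = 19, so the lab experiment takes 19 days.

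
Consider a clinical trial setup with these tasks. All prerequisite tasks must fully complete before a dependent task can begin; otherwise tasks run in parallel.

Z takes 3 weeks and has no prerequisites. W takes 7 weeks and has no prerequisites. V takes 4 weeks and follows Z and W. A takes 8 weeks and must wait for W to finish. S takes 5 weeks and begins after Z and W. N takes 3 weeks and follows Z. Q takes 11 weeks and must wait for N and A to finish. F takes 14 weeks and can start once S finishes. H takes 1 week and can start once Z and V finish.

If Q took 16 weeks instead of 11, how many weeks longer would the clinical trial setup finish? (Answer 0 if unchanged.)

5

Actual critical path: W→A→Q = 7+8+11 = 26 ⇒ 26 weeks.
Q is on the critical path; changing it to 16 makes that path 31 weeks.
That remains the longest chain; total 31 weeks.
Change in finish: 31 − 26 = +5 weeks.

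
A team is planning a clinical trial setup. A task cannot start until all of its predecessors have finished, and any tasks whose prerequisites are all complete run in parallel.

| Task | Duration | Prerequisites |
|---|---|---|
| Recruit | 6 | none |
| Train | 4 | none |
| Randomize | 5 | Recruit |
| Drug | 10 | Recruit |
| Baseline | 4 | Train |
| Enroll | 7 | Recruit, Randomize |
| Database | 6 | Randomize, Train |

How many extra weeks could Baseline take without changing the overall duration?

The longest chain is Recruit→Randomize→Enroll = 6+5+7 = 18; overall finish 18 weeks.
Longest path through Baseline: 8 weeks (earliest finish 8, latest finish 18).
So Baseline can slip 18 − 8 = 10 weeks.

10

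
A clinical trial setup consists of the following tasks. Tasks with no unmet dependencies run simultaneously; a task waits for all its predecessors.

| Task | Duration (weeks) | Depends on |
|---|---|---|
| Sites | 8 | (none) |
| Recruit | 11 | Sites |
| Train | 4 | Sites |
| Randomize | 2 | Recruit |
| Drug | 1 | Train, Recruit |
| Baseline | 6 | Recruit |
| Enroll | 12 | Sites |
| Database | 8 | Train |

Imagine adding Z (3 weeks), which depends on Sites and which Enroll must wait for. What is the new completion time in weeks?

25

Originally the job takes 25 weeks.
With Z inserted, Enroll now waits for max(Sites, Z).
New critical path: Sites→Recruit→Baseline = 8+11+6 = 25 ⇒ 25 weeks.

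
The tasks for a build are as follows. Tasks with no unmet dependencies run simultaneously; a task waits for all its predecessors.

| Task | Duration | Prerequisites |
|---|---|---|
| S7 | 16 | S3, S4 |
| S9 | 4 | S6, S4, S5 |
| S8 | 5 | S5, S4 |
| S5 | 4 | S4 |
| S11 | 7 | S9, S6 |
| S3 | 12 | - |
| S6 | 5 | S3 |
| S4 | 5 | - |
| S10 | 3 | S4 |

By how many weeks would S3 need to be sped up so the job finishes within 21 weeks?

7

Current finish: 28 weeks; target: 21.
S3 is on every critical path, so each week cut from S3 cuts the finish by one (this holds down to a finish of 21).
Need 28 − 21 = 7 weeks off S3 → S3 becomes 5 weeks, finish becomes 21.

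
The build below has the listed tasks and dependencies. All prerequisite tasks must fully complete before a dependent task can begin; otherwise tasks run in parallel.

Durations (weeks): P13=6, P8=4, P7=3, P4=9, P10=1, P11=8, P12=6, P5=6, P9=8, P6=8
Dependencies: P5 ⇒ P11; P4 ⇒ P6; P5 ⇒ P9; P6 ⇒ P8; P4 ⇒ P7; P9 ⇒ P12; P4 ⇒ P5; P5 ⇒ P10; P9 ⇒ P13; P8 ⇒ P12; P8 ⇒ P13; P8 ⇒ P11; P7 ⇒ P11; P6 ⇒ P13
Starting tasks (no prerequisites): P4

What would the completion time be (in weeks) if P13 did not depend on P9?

29

Before: longest chain P4→P5→P9→P12 = 9+6+8+6 = 29, finish 29.
Without P9→P13, P13's earliest start moves from 23 to 21.
New critical path: P4→P5→P9→P12 = 9+6+8+6 = 29 ⇒ 29 weeks.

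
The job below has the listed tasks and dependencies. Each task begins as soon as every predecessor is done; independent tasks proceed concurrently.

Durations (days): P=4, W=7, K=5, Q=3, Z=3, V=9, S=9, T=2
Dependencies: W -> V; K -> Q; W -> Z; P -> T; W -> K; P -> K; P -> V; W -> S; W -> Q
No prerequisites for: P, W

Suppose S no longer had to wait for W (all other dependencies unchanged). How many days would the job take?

Before: longest chain W→V = 7+9 = 16, finish 16.
Without W→S, S's earliest start moves from 7 to 0.
After: W→V = 7+9 = 16 → 16 days.

16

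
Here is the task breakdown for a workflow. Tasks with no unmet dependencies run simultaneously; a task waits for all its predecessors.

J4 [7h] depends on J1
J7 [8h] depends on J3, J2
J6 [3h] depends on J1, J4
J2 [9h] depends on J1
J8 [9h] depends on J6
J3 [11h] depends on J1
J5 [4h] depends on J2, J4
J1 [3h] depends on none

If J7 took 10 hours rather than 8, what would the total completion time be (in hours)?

The binding path is J1→J3→J7 = 3+11+8 = 22; finish at 22 hours.
J7 lies on that path, so at 10 hours the path becomes 24 hours.
That remains the longest chain; total 24 hours.

24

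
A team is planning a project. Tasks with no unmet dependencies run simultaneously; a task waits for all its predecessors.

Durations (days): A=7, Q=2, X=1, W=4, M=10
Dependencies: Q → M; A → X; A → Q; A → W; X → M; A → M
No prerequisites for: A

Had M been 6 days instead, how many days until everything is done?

Baseline: A→Q→M = 7+2+10 = 19 → 19 days.
M lies on that path, so at 6 days the path becomes 15 days.
The critical path is still A→Q→M; finish is now 15 days.

15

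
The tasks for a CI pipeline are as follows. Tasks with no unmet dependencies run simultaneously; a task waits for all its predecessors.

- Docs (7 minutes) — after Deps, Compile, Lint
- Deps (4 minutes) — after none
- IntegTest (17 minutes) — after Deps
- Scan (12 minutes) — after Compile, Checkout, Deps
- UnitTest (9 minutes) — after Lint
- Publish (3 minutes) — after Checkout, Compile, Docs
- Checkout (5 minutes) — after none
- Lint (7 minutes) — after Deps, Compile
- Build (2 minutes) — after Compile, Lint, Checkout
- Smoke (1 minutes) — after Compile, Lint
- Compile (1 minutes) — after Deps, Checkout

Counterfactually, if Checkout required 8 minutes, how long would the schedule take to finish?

The binding path is Checkout→Compile→Lint→Docs→Publish = 5+1+7+7+3 = 23; finish at 23 minutes.
Checkout lies on that path, so at 8 minutes the path becomes 26 minutes.
The critical path is still Checkout→Compile→Lint→Docs→Publish; finish is now 26 minutes.

26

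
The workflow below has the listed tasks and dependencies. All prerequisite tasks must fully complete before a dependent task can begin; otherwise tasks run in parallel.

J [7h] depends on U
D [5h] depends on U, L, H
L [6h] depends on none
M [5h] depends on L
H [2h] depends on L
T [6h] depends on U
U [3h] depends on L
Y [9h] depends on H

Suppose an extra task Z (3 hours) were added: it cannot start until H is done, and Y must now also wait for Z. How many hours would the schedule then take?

20

Originally the schedule takes 17 hours.
With Z inserted, Y now waits for max(H, Z).
New critical path: L→H→Z→Y = 6+2+3+9 = 20 ⇒ 20 hours.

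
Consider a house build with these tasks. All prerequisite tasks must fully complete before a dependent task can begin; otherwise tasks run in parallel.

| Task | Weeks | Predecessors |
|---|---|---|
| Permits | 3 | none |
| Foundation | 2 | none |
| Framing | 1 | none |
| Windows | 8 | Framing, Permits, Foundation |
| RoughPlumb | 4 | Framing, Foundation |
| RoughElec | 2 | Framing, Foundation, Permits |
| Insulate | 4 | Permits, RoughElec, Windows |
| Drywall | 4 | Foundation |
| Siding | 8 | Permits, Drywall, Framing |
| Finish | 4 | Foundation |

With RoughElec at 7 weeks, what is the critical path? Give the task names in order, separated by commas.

Permits, Windows, Insulate

Actual critical path: Permits→Windows→Insulate = 3+8+4 = 15 ⇒ 15 weeks.
RoughElec is off the critical path — its longest chain is 9 weeks, giving 6 of slack.
The critical path is still Permits→Windows→Insulate; finish is now 15 weeks.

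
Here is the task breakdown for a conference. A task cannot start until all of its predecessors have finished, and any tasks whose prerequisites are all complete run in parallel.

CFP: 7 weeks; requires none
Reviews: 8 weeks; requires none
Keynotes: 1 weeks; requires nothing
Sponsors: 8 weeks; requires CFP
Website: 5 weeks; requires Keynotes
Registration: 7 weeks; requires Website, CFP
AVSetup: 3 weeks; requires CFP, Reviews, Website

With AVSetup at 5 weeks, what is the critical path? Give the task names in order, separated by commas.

The binding path is CFP→Sponsors = 7+8 = 15; finish at 15 weeks.
AVSetup is off the critical path — its longest chain is 11 weeks, giving 4 of slack.
The critical path is still CFP→Sponsors; finish is now 15 weeks.

CFP, Sponsors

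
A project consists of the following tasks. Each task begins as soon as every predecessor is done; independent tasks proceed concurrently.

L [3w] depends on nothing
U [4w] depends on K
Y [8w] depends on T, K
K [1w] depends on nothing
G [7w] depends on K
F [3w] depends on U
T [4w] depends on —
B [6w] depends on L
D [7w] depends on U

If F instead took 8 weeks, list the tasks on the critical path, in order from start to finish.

K, U, F

As given, the longest chain is K→U→D = 1+4+7 = 12, so the finish is 12 weeks.
F has 4 weeks of float (longest path through it is 8).
The binding chain switches to K→U→F = 1+4+8 = 13; finish 13 weeks.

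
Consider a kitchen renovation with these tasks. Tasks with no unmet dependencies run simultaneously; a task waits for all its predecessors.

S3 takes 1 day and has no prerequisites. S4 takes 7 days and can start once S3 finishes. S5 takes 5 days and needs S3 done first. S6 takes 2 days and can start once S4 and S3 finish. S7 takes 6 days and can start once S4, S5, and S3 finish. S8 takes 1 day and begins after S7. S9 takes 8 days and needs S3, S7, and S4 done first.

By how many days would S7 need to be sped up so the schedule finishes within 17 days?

5

Current finish: 22 days; target: 17.
S7 is on every critical path, so each day cut from S7 cuts the finish by one (this holds down to a finish of 17).
Need 22 − 17 = 5 days off S7 → S7 becomes 1 day, finish becomes 17.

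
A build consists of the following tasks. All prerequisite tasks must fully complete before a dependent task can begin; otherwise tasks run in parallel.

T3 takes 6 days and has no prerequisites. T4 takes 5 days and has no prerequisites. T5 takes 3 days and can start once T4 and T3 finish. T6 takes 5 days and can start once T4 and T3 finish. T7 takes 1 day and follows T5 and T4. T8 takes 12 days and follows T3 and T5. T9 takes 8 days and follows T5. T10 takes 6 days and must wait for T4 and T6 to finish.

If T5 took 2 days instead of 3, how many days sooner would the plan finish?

The binding path is T3→T5→T8 = 6+3+12 = 21; finish at 21 days.
T5 is on the critical path; changing it to 2 makes that path 20 days.
The critical path is still T3→T5→T8; finish is now 20 days.
Change in finish: 20 − 21 = -1 days.

1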